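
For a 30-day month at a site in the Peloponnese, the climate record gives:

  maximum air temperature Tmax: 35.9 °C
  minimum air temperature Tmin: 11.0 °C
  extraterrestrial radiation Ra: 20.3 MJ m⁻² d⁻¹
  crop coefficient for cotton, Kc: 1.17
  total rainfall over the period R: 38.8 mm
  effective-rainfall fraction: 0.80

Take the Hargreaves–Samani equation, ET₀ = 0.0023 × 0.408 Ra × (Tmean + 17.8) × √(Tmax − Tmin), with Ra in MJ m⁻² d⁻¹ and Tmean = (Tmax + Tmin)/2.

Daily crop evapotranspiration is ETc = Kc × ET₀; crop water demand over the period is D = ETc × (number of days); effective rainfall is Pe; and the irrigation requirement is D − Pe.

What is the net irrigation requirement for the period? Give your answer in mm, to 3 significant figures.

107 mm

Tmean = (35.9 + 11.0)/2 = 23.45 °C
0.408 Ra = 0.408 × 20.3 = 8.2824 mm/d equivalent
ET₀ = 0.0023 × 8.2824 × (23.45 + 17.8) × √24.9 = 0.0023 × 8.2824 × 41.25 × 4.9900 = 3.9211 mm/d
ETc = Kc × ET₀ = 1.17 × 3.9211 = 4.5877 mm/d
Crop demand D = ETc × 30 d = 4.5877 × 30 = 137.631 mm
Pe = 0.80 × 38.8 = 31.040 mm
D − Pe = 137.631 − 31.040 = 106.591 mm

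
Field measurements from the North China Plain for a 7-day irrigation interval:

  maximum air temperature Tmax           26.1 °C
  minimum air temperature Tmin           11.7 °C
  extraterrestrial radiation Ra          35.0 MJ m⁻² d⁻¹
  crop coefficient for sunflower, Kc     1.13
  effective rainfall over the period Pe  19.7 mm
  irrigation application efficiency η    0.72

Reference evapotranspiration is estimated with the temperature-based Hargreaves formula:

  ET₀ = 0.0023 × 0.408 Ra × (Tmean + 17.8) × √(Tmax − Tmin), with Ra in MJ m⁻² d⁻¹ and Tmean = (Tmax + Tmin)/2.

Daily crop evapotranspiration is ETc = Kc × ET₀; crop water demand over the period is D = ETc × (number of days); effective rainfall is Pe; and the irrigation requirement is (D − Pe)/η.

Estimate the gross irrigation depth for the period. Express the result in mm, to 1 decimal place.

22.9 mm

Tmean = (26.1 + 11.7)/2 = 18.90 °C
0.408 Ra = 0.408 × 35.0 = 14.2800 mm/d equivalent
ET₀ = 0.0023 × 14.2800 × (18.90 + 17.8) × √14.4 = 0.0023 × 14.2800 × 36.70 × 3.7947 = 4.5740 mm/d
ETc = Kc × ET₀ = 1.13 × 4.5740 = 5.1686 mm/d
Crop demand D = ETc × 7 d = 5.1686 × 7 = 36.180 mm
D − Pe = 36.180 − 19.7 = 16.480 mm
Gross irrigation = 16.480 / 0.72 = 22.889 mm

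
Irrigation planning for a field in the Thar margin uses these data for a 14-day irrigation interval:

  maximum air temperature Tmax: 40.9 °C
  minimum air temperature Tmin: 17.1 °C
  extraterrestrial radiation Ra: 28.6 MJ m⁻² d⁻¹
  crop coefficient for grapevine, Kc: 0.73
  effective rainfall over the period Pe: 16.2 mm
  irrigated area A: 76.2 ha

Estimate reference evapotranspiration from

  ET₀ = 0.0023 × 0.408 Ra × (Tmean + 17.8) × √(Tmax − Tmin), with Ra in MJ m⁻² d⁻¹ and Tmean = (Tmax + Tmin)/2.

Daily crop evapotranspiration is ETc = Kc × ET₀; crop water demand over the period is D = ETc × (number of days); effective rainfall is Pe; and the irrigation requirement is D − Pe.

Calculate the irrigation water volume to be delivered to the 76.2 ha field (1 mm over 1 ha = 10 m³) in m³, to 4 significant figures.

Tmean = (40.9 + 17.1)/2 = 29.00 °C
0.408 Ra = 0.408 × 28.6 = 11.6688 mm/d equivalent
ET₀ = 0.0023 × 11.6688 × (29.00 + 17.8) × √23.8 = 0.0023 × 11.6688 × 46.80 × 4.8785 = 6.1275 mm/d
ETc = Kc × ET₀ = 0.73 × 6.1275 = 4.4731 mm/d
Crop demand D = ETc × 14 d = 4.4731 × 14 = 62.623 mm
D − Pe = 62.623 − 16.2 = 46.423 mm
Volume = 46.423 mm × 76.2 ha × 10 = 35374.3 m³

35370 m³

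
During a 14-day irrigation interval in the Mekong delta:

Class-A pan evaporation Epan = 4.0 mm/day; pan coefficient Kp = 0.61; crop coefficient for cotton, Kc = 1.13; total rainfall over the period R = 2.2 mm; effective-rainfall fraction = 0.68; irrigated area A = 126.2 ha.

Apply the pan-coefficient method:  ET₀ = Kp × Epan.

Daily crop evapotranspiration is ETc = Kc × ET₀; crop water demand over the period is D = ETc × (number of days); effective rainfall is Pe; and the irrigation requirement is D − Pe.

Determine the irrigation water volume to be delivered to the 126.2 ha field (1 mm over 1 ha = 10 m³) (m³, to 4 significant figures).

ET₀ = 0.61 × 4.0 = 2.4400 mm/d
ETc = Kc × ET₀ = 1.13 × 2.4400 = 2.7572 mm/d
Crop demand D = ETc × 14 d = 2.7572 × 14 = 38.601 mm
Pe = 0.68 × 2.2 = 1.496 mm
D − Pe = 38.601 − 1.496 = 37.105 mm
Volume = 37.105 mm × 126.2 ha × 10 = 46826.5 m³

46830 m³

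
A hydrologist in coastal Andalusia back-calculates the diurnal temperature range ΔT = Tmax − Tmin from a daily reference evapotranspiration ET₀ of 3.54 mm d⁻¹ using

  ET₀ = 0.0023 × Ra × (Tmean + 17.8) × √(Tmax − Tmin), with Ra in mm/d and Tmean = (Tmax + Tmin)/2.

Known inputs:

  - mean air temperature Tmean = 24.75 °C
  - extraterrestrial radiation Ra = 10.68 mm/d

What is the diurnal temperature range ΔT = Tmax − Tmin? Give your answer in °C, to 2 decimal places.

√ΔT = ET₀ / [0.0023 × Ra × (Tmean+17.8)] = 3.54 / (0.0023 × 10.68 × 42.55) = 3.3869
ΔT = 3.3869² = 11.471 °C

11.47 °C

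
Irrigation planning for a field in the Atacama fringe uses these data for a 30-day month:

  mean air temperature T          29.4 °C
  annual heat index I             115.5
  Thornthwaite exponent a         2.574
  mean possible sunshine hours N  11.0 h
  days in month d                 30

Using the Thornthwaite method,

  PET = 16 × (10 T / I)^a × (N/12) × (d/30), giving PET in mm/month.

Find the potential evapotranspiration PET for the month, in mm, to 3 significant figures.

162 mm

10T/I = 10 × 29.4 / 115.5 = 2.5455
(10T/I)^a = 2.5455^2.574 = 11.0780
Uncorrected PET = 16 × 11.0780 = 177.248 mm
Correction = (N/12)(d/30) = (11.0/12)(30/30) = 0.9167
PET = 177.248 × 0.9167 = 162.483 mm/month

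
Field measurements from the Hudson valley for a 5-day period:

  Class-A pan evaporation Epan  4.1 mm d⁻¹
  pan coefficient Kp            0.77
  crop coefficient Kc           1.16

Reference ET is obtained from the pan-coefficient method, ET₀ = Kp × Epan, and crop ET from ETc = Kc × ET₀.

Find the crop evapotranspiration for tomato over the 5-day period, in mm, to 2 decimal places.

ET₀ = 0.77 × 4.1 = 3.1570 mm/d
ETc = Kc × ET₀ = 1.16 × 3.1570 = 3.6621 mm/d
Over 5 days: 3.6621 × 5 = 18.311 mm

18.31 mm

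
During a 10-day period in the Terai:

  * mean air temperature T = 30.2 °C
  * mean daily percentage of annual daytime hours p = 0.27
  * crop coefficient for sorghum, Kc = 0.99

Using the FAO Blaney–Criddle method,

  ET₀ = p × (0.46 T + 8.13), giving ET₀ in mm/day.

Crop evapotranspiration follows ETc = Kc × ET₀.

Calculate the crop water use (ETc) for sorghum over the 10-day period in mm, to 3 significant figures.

ET₀ = 0.27 × (0.46 × 30.2 + 8.13) = 0.27 × 22.022 = 5.9459 mm/d
ETc = Kc × ET₀ = 0.99 × 5.9459 = 5.8864 mm/d
Over 10 days: 5.8864 × 10 = 58.864 mm

58.9 mm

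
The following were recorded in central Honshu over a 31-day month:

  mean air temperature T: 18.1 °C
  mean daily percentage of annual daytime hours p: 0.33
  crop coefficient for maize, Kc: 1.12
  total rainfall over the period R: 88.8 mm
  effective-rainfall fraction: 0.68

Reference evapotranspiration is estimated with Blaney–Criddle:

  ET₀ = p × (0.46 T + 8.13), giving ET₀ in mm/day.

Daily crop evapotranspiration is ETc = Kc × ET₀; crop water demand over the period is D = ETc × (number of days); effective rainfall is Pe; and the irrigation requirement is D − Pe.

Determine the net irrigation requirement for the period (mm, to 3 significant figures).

128 mm

ET₀ = 0.33 × (0.46 × 18.1 + 8.13) = 0.33 × 16.456 = 5.4305 mm/d
ETc = Kc × ET₀ = 1.12 × 5.4305 = 6.0822 mm/d
Crop demand D = ETc × 31 d = 6.0822 × 31 = 188.548 mm
Pe = 0.68 × 88.8 = 60.384 mm
D − Pe = 188.548 − 60.384 = 128.164 mm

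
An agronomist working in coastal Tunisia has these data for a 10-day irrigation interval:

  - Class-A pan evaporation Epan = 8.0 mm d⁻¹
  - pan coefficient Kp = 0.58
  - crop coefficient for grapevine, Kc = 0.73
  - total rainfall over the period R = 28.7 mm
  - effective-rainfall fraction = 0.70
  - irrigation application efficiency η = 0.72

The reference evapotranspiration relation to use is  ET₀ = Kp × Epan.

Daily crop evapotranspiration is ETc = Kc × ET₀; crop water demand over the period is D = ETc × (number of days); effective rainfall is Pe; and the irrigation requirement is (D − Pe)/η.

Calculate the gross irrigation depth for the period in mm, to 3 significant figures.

ET₀ = 0.58 × 8.0 = 4.6400 mm/d
ETc = Kc × ET₀ = 0.73 × 4.6400 = 3.3872 mm/d
Crop demand D = ETc × 10 d = 3.3872 × 10 = 33.872 mm
Pe = 0.70 × 28.7 = 20.090 mm
D − Pe = 33.872 − 20.090 = 13.782 mm
Gross irrigation = 13.782 / 0.72 = 19.142 mm

19.1 mm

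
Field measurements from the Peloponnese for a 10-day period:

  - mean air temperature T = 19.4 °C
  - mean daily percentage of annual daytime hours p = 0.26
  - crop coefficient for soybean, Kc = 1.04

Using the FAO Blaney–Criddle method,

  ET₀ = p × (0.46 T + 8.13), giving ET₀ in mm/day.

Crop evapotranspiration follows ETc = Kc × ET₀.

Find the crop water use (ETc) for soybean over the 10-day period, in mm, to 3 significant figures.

ET₀ = 0.26 × (0.46 × 19.4 + 8.13) = 0.26 × 17.054 = 4.4340 mm/d
ETc = Kc × ET₀ = 1.04 × 4.4340 = 4.6114 mm/d
Over 10 days: 4.6114 × 10 = 46.114 mm

46.1 mm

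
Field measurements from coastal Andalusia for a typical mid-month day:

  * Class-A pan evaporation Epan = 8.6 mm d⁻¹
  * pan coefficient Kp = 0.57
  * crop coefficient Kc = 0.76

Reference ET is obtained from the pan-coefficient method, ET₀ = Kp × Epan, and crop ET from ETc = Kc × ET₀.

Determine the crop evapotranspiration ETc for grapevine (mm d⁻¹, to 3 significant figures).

ET₀ = 0.57 × 8.6 = 4.9020 mm/d
ETc = Kc × ET₀ = 0.76 × 4.9020 = 3.7255 mm/d

3.73 mm d⁻¹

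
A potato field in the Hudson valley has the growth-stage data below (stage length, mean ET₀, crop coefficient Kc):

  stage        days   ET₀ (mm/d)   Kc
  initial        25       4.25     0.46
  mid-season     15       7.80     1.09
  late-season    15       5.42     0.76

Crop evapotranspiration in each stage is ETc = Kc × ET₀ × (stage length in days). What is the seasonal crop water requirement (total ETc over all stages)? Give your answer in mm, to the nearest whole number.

initial: 0.46 × 4.25 × 25 = 48.88 mm
mid-season: 1.09 × 7.80 × 15 = 127.53 mm
late-season: 0.76 × 5.42 × 15 = 61.79 mm
Seasonal total = 238.20 mm

238 mm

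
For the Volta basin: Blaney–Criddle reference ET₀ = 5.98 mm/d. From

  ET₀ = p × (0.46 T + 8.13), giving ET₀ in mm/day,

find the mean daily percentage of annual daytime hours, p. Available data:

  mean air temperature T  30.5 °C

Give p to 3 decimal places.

0.270

p = ET₀ / (0.46 T + 8.13) = 5.98 / (0.46 × 30.5 + 8.13) = 5.98 / 22.160 = 0.2699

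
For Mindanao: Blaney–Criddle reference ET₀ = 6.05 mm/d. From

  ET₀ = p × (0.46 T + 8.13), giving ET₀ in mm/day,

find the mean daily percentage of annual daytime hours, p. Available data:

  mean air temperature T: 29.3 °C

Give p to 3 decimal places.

p = ET₀ / (0.46 T + 8.13) = 6.05 / (0.46 × 29.3 + 8.13) = 6.05 / 21.608 = 0.2800

0.280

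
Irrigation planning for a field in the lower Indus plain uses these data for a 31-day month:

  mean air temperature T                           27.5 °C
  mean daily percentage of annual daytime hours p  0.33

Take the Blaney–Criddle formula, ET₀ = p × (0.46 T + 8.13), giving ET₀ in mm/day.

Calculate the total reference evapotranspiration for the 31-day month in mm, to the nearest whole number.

ET₀ = 0.33 × (0.46 × 27.5 + 8.13) = 0.33 × 20.780 = 6.8574 mm/d
Monthly total = 6.8574 × 31 = 212.579 mm

213 mm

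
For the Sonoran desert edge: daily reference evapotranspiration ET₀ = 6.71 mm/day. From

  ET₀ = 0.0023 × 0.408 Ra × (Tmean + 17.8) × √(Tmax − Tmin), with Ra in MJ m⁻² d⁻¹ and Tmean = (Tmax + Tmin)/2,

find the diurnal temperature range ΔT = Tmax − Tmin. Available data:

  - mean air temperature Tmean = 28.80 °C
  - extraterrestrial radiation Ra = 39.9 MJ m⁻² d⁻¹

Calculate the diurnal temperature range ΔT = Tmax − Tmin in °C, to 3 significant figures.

√ΔT = ET₀ / [0.0023 × 0.408 × Ra × (Tmean+17.8)] = 6.71 / (0.0023 × 16.2792 × 46.60) = 3.8457
ΔT = 3.8457² = 14.789 °C

14.8 °C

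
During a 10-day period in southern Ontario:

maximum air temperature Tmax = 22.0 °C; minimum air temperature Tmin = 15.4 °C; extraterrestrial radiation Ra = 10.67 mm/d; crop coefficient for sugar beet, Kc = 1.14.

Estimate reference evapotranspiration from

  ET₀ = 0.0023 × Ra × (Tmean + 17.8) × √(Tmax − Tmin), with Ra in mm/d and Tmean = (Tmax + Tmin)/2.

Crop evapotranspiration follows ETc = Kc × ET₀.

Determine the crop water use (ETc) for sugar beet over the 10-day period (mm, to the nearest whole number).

26 mm

Tmean = (22.0 + 15.4)/2 = 18.70 °C
ET₀ = 0.0023 × 10.67 × (18.70 + 17.8) × √6.6 = 0.0023 × 10.67 × 36.50 × 2.5690 = 2.3012 mm/d
ETc = Kc × ET₀ = 1.14 × 2.3012 = 2.6234 mm/d
Over 10 days: 2.6234 × 10 = 26.234 mm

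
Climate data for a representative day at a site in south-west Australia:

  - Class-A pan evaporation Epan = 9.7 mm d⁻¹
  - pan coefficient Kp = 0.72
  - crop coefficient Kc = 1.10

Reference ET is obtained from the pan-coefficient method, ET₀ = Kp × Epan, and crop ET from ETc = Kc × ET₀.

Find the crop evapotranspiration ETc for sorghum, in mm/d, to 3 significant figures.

ET₀ = 0.72 × 9.7 = 6.9840 mm/d
ETc = Kc × ET₀ = 1.10 × 6.9840 = 7.6824 mm/d

7.68 mm/d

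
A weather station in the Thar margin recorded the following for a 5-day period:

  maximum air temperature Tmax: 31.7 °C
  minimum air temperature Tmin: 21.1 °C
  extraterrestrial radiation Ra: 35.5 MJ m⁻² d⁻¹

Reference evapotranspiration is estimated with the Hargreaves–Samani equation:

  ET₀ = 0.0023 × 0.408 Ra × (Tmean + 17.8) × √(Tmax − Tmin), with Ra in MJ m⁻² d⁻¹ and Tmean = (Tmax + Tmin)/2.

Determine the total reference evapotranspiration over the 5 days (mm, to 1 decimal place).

Tmean = (31.7 + 21.1)/2 = 26.40 °C
0.408 Ra = 0.408 × 35.5 = 14.4840 mm/d equivalent
ET₀ = 0.0023 × 14.4840 × (26.40 + 17.8) × √10.6 = 0.0023 × 14.4840 × 44.20 × 3.2558 = 4.7940 mm/d
Over 5 days: 4.7940 × 5 = 23.970 mm

24.0 mm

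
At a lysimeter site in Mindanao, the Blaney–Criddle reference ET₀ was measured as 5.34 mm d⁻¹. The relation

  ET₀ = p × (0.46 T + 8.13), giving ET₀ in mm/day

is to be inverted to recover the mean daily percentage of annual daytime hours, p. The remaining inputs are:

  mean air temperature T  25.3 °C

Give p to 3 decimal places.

p = ET₀ / (0.46 T + 8.13) = 5.34 / (0.46 × 25.3 + 8.13) = 5.34 / 19.768 = 0.2701

0.270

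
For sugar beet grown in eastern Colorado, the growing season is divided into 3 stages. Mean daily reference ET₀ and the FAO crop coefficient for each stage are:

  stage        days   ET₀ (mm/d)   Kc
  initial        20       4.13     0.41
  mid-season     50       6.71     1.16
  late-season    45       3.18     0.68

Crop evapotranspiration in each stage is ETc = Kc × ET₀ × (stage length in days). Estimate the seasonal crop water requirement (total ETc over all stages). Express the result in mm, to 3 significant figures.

initial: 0.41 × 4.13 × 20 = 33.87 mm
mid-season: 1.16 × 6.71 × 50 = 389.18 mm
late-season: 0.68 × 3.18 × 45 = 97.31 mm
Seasonal total = 520.36 mm

520 mm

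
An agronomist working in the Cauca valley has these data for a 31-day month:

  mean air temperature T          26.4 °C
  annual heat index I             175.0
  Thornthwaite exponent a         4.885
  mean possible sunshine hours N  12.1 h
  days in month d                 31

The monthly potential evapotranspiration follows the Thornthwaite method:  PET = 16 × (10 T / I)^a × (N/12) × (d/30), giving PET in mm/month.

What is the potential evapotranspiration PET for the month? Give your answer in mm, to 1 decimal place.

10T/I = 10 × 26.4 / 175.0 = 1.5086
(10T/I)^a = 1.5086^4.885 = 7.4531
Uncorrected PET = 16 × 7.4531 = 119.250 mm
Correction = (N/12)(d/30) = (12.1/12)(31/30) = 1.0419
PET = 119.250 × 1.0419 = 124.247 mm/month

124.2 mm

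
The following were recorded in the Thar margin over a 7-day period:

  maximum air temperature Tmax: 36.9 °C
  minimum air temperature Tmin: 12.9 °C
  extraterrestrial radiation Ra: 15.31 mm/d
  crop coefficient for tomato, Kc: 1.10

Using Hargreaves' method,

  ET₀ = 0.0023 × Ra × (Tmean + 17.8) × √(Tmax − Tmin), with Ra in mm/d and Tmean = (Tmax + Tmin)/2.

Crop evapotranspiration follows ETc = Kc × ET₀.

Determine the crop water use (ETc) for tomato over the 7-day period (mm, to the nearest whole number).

Tmean = (36.9 + 12.9)/2 = 24.90 °C
ET₀ = 0.0023 × 15.31 × (24.90 + 17.8) × √24.0 = 0.0023 × 15.31 × 42.70 × 4.8990 = 7.3661 mm/d
ETc = Kc × ET₀ = 1.10 × 7.3661 = 8.1027 mm/d
Over 7 days: 8.1027 × 7 = 56.719 mm

57 mm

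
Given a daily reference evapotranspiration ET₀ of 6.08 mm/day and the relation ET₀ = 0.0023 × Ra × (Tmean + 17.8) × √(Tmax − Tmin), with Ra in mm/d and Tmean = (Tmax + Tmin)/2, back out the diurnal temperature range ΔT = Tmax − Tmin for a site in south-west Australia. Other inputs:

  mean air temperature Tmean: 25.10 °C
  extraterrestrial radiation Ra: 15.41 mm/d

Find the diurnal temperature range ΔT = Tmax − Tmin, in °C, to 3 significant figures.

√ΔT = ET₀ / [0.0023 × Ra × (Tmean+17.8)] = 6.08 / (0.0023 × 15.41 × 42.90) = 3.9987
ΔT = 3.9987² = 15.990 °C

16.0 °C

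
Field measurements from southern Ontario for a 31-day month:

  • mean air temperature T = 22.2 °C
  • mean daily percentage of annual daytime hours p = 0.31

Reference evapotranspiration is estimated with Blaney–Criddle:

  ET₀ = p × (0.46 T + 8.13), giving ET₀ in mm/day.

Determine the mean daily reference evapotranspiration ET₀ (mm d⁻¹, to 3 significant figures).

5.69 mm d⁻¹

ET₀ = 0.31 × (0.46 × 22.2 + 8.13) = 0.31 × 18.342 = 5.6860 mm/d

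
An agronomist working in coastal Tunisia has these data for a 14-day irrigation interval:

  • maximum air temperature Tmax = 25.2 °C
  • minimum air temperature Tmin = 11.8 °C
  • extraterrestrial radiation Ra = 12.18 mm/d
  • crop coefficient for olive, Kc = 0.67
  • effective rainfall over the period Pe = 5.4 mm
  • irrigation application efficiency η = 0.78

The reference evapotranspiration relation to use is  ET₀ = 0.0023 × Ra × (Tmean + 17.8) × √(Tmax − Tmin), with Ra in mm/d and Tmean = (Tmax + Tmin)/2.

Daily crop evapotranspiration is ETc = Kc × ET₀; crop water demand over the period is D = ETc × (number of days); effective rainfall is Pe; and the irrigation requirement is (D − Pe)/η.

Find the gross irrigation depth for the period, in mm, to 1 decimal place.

Tmean = (25.2 + 11.8)/2 = 18.50 °C
ET₀ = 0.0023 × 12.18 × (18.50 + 17.8) × √13.4 = 0.0023 × 12.18 × 36.30 × 3.6606 = 3.7225 mm/d
ETc = Kc × ET₀ = 0.67 × 3.7225 = 2.4941 mm/d
Crop demand D = ETc × 14 d = 2.4941 × 14 = 34.917 mm
D − Pe = 34.917 − 5.4 = 29.517 mm
Gross irrigation = 29.517 / 0.78 = 37.842 mm

37.8 mm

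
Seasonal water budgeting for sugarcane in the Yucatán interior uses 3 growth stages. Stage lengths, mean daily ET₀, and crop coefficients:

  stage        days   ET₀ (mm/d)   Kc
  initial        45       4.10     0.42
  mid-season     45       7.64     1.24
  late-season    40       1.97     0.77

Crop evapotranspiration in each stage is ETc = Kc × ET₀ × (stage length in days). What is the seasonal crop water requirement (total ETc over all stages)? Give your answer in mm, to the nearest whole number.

initial: 0.42 × 4.10 × 45 = 77.49 mm
mid-season: 1.24 × 7.64 × 45 = 426.31 mm
late-season: 0.77 × 1.97 × 40 = 60.68 mm
Seasonal total = 564.48 mm

564 mm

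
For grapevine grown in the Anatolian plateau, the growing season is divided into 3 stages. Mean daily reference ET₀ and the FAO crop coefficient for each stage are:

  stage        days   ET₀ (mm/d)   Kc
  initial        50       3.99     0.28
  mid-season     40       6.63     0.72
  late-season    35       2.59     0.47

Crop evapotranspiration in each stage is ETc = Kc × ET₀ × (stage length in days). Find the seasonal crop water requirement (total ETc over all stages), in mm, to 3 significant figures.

289 mm

initial: 0.28 × 3.99 × 50 = 55.86 mm
mid-season: 0.72 × 6.63 × 40 = 190.94 mm
late-season: 0.47 × 2.59 × 35 = 42.61 mm
Seasonal total = 289.41 mm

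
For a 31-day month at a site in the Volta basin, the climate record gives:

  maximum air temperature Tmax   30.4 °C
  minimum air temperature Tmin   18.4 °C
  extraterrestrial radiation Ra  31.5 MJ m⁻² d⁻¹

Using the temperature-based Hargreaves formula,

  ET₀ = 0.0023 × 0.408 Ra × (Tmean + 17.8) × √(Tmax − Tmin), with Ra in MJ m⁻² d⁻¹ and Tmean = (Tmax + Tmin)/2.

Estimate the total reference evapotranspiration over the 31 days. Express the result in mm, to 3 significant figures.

134 mm

Tmean = (30.4 + 18.4)/2 = 24.40 °C
0.408 Ra = 0.408 × 31.5 = 12.8520 mm/d equivalent
ET₀ = 0.0023 × 12.8520 × (24.40 + 17.8) × √12.0 = 0.0023 × 12.8520 × 42.20 × 3.4641 = 4.3212 mm/d
Over 31 days: 4.3212 × 31 = 133.957 mm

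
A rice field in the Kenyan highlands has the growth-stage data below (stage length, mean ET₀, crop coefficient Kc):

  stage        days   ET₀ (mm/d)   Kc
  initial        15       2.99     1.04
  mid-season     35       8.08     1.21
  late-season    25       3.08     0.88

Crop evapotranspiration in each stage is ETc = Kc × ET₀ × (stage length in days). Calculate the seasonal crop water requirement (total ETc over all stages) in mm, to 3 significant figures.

initial: 1.04 × 2.99 × 15 = 46.64 mm
mid-season: 1.21 × 8.08 × 35 = 342.19 mm
late-season: 0.88 × 3.08 × 25 = 67.76 mm
Seasonal total = 456.59 mm

457 mm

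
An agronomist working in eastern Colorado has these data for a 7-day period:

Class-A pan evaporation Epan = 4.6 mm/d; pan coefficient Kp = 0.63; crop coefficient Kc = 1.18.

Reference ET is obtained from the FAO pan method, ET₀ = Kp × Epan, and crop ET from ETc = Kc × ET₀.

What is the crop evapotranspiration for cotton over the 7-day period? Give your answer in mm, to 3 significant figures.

23.9 mm

ET₀ = 0.63 × 4.6 = 2.8980 mm/d
ETc = Kc × ET₀ = 1.18 × 2.8980 = 3.4196 mm/d
Over 7 days: 3.4196 × 7 = 23.937 mm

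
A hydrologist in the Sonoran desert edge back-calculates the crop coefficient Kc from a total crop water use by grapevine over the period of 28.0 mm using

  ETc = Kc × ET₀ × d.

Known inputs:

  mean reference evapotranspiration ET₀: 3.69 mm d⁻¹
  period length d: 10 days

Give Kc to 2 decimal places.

ETc = Kc × ET₀ × d  ⇒  Kc = ETc / (ET₀ × d)
Kc = 28.0 / (3.69 × 10) = 28.0 / 36.90 = 0.7588

0.76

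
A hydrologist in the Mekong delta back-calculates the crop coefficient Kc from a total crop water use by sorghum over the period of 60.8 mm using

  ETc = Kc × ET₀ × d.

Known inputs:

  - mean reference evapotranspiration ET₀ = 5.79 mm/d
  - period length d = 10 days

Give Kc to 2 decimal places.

ETc = Kc × ET₀ × d  ⇒  Kc = ETc / (ET₀ × d)
Kc = 60.8 / (5.79 × 10) = 60.8 / 57.90 = 1.0501

1.05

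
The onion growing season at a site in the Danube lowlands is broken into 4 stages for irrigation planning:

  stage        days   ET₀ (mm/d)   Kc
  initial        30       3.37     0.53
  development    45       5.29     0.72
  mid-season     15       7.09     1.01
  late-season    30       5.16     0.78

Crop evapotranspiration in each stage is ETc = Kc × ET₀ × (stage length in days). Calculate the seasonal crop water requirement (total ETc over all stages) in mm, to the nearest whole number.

453 mm

initial: 0.53 × 3.37 × 30 = 53.58 mm
development: 0.72 × 5.29 × 45 = 171.40 mm
mid-season: 1.01 × 7.09 × 15 = 107.41 mm
late-season: 0.78 × 5.16 × 30 = 120.74 mm
Seasonal total = 453.13 mm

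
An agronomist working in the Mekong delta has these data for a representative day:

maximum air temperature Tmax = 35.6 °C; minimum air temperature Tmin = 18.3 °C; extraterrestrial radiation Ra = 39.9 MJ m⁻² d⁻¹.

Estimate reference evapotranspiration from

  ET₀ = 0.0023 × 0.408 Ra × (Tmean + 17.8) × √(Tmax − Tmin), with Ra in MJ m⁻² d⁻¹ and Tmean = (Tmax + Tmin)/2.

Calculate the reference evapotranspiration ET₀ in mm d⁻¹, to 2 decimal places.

6.97 mm d⁻¹

Tmean = (35.6 + 18.3)/2 = 26.95 °C
0.408 Ra = 0.408 × 39.9 = 16.2792 mm/d equivalent
ET₀ = 0.0023 × 16.2792 × (26.95 + 17.8) × √17.3 = 0.0023 × 16.2792 × 44.75 × 4.1593 = 6.9691 mm/d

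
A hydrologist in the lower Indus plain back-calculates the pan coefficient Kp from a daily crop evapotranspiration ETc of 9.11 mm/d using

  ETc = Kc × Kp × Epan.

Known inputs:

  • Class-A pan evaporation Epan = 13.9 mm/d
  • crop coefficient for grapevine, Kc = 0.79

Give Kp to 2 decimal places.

ETc = Kc × Kp × Epan  ⇒  Kp = ETc / (Kc × Epan)
Kp = 9.11 / (0.79 × 13.9) = 9.11 / 10.981 = 0.8296

0.83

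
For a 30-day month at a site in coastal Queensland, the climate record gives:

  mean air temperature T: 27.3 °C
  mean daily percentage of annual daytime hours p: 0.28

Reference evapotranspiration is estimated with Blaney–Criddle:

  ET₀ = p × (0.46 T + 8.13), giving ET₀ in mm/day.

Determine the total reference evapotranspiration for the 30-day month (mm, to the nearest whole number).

ET₀ = 0.28 × (0.46 × 27.3 + 8.13) = 0.28 × 20.688 = 5.7926 mm/d
Monthly total = 5.7926 × 30 = 173.778 mm

174 mm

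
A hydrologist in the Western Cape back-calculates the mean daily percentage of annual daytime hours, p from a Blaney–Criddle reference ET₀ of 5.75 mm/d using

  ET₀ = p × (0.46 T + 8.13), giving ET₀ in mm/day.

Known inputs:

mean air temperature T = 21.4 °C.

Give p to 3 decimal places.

0.320

p = ET₀ / (0.46 T + 8.13) = 5.75 / (0.46 × 21.4 + 8.13) = 5.75 / 17.974 = 0.3199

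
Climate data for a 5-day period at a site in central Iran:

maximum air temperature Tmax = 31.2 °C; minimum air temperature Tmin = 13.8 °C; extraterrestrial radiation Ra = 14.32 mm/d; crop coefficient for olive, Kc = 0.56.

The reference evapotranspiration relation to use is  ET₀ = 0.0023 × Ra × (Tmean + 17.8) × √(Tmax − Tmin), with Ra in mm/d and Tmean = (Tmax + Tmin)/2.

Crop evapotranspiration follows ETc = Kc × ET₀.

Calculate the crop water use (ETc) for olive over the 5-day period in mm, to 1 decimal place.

15.5 mm

Tmean = (31.2 + 13.8)/2 = 22.50 °C
ET₀ = 0.0023 × 14.32 × (22.50 + 17.8) × √17.4 = 0.0023 × 14.32 × 40.30 × 4.1713 = 5.5367 mm/d
ETc = Kc × ET₀ = 0.56 × 5.5367 = 3.1006 mm/d
Over 5 days: 3.1006 × 5 = 15.503 mm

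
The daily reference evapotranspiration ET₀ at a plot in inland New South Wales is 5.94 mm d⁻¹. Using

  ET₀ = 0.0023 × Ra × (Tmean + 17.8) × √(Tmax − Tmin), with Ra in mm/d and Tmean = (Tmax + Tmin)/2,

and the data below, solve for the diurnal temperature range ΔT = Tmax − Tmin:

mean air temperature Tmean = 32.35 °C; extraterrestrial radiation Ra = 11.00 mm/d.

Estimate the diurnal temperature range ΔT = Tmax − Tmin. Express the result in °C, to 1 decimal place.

√ΔT = ET₀ / [0.0023 × Ra × (Tmean+17.8)] = 5.94 / (0.0023 × 11.00 × 50.15) = 4.6816
ΔT = 4.6816² = 21.917 °C

21.9 °C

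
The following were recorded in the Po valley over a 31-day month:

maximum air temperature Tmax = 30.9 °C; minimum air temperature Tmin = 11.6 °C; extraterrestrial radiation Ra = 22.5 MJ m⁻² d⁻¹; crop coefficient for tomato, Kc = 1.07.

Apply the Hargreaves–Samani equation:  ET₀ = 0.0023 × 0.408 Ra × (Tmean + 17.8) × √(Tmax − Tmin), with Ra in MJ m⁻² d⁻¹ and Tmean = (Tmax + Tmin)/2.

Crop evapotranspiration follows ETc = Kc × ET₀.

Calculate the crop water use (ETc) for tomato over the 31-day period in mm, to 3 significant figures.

Tmean = (30.9 + 11.6)/2 = 21.25 °C
0.408 Ra = 0.408 × 22.5 = 9.1800 mm/d equivalent
ET₀ = 0.0023 × 9.1800 × (21.25 + 17.8) × √19.3 = 0.0023 × 9.1800 × 39.05 × 4.3932 = 3.6222 mm/d
ETc = Kc × ET₀ = 1.07 × 3.6222 = 3.8758 mm/d
Over 31 days: 3.8758 × 31 = 120.150 mm

120 mm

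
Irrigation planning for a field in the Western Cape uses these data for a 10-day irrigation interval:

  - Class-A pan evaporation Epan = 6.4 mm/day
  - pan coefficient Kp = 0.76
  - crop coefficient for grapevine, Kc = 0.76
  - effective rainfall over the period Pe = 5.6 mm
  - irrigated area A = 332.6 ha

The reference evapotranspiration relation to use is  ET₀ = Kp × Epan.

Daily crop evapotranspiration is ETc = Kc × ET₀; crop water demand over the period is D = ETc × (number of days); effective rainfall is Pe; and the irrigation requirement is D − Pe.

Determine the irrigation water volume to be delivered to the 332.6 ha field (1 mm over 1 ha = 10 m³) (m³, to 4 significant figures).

104300 m³

ET₀ = 0.76 × 6.4 = 4.8640 mm/d
ETc = Kc × ET₀ = 0.76 × 4.8640 = 3.6966 mm/d
Crop demand D = ETc × 10 d = 3.6966 × 10 = 36.966 mm
D − Pe = 36.966 − 5.6 = 31.366 mm
Volume = 31.366 mm × 332.6 ha × 10 = 104323.3 m³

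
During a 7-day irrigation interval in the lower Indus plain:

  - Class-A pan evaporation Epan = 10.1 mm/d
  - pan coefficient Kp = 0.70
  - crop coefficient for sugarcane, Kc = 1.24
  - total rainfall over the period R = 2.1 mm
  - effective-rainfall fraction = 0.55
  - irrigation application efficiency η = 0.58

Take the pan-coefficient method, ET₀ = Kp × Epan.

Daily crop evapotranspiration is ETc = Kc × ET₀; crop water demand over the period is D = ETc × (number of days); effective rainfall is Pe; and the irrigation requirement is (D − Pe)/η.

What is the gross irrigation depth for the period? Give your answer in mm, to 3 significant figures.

ET₀ = 0.70 × 10.1 = 7.0700 mm/d
ETc = Kc × ET₀ = 1.24 × 7.0700 = 8.7668 mm/d
Crop demand D = ETc × 7 d = 8.7668 × 7 = 61.368 mm
Pe = 0.55 × 2.1 = 1.155 mm
D − Pe = 61.368 − 1.155 = 60.213 mm
Gross irrigation = 60.213 / 0.58 = 103.816 mm

104 mm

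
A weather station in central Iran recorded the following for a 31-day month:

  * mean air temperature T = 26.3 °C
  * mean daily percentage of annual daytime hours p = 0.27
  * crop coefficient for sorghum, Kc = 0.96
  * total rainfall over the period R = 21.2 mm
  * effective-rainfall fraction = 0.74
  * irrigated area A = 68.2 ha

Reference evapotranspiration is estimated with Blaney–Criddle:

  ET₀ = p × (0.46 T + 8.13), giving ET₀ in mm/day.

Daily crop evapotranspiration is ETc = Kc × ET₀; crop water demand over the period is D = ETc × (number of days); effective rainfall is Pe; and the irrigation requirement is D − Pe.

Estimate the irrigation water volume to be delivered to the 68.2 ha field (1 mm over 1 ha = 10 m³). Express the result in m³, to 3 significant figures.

ET₀ = 0.27 × (0.46 × 26.3 + 8.13) = 0.27 × 20.228 = 5.4616 mm/d
ETc = Kc × ET₀ = 0.96 × 5.4616 = 5.2431 mm/d
Crop demand D = ETc × 31 d = 5.2431 × 31 = 162.536 mm
Pe = 0.74 × 21.2 = 15.688 mm
D − Pe = 162.536 − 15.688 = 146.848 mm
Volume = 146.848 mm × 68.2 ha × 10 = 100150.3 m³

100000 m³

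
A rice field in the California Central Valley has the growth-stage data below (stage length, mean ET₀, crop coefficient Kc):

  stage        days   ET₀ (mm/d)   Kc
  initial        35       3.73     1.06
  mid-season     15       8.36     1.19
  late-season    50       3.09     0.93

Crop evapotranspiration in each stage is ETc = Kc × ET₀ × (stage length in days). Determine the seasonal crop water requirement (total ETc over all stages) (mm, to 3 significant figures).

431 mm

initial: 1.06 × 3.73 × 35 = 138.38 mm
mid-season: 1.19 × 8.36 × 15 = 149.23 mm
late-season: 0.93 × 3.09 × 50 = 143.69 mm
Seasonal total = 431.30 mm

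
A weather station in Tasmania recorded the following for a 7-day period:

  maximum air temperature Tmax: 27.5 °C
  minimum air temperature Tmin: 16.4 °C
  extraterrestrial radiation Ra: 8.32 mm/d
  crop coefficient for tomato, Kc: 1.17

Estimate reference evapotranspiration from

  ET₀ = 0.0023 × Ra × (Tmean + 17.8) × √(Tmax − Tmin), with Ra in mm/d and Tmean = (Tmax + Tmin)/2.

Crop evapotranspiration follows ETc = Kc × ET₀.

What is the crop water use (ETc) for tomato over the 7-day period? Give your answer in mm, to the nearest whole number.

Tmean = (27.5 + 16.4)/2 = 21.95 °C
ET₀ = 0.0023 × 8.32 × (21.95 + 17.8) × √11.1 = 0.0023 × 8.32 × 39.75 × 3.3317 = 2.5343 mm/d
ETc = Kc × ET₀ = 1.17 × 2.5343 = 2.9651 mm/d
Over 7 days: 2.9651 × 7 = 20.756 mm

21 mm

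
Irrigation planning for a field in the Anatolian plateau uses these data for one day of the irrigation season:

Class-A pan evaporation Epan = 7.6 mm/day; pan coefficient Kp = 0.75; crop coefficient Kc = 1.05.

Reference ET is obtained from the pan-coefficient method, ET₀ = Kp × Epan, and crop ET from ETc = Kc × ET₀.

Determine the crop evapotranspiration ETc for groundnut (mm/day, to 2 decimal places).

ET₀ = 0.75 × 7.6 = 5.7000 mm/d
ETc = Kc × ET₀ = 1.05 × 5.7000 = 5.9850 mm/d

5.99 mm/day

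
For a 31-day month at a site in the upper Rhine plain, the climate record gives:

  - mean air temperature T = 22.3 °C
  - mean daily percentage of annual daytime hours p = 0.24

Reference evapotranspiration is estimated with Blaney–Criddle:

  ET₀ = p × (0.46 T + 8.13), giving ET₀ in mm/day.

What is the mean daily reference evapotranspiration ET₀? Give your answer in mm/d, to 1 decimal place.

4.4 mm/d

ET₀ = 0.24 × (0.46 × 22.3 + 8.13) = 0.24 × 18.388 = 4.4131 mm/d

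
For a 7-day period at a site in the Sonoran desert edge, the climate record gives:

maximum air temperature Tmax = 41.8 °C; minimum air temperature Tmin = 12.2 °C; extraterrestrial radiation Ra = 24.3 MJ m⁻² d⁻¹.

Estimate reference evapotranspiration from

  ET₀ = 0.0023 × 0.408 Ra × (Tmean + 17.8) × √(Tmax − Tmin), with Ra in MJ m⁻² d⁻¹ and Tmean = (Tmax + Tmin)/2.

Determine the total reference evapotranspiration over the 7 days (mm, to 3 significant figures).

Tmean = (41.8 + 12.2)/2 = 27.00 °C
0.408 Ra = 0.408 × 24.3 = 9.9144 mm/d equivalent
ET₀ = 0.0023 × 9.9144 × (27.00 + 17.8) × √29.6 = 0.0023 × 9.9144 × 44.80 × 5.4406 = 5.5580 mm/d
Over 7 days: 5.5580 × 7 = 38.906 mm

38.9 mm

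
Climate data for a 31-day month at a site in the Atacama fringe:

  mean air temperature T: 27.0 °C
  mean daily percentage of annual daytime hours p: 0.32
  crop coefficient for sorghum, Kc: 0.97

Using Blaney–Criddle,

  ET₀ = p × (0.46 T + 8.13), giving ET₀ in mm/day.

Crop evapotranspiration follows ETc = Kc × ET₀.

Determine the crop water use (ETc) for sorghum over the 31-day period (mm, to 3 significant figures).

198 mm

ET₀ = 0.32 × (0.46 × 27.0 + 8.13) = 0.32 × 20.550 = 6.5760 mm/d
ETc = Kc × ET₀ = 0.97 × 6.5760 = 6.3787 mm/d
Over 31 days: 6.3787 × 31 = 197.740 mm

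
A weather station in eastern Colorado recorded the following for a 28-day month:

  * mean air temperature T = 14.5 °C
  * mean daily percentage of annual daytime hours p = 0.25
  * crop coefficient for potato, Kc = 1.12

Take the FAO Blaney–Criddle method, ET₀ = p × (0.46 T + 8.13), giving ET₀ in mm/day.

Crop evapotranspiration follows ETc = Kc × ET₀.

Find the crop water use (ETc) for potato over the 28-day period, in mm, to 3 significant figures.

116 mm

ET₀ = 0.25 × (0.46 × 14.5 + 8.13) = 0.25 × 14.800 = 3.7000 mm/d
ETc = Kc × ET₀ = 1.12 × 3.7000 = 4.1440 mm/d
Over 28 days: 4.1440 × 28 = 116.032 mm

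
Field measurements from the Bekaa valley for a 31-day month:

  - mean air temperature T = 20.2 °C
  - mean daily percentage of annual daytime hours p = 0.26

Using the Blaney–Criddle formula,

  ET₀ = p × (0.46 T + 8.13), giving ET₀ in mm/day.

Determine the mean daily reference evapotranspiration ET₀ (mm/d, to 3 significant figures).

ET₀ = 0.26 × (0.46 × 20.2 + 8.13) = 0.26 × 17.422 = 4.5297 mm/d

4.53 mm/d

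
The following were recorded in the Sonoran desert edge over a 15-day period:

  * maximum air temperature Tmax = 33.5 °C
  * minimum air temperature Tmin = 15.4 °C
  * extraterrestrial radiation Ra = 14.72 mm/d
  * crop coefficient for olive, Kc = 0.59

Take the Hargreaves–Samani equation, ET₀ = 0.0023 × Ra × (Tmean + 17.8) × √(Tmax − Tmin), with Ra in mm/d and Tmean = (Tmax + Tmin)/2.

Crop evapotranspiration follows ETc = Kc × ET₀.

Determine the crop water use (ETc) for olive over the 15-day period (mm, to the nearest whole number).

54 mm

Tmean = (33.5 + 15.4)/2 = 24.45 °C
ET₀ = 0.0023 × 14.72 × (24.45 + 17.8) × √18.1 = 0.0023 × 14.72 × 42.25 × 4.2544 = 6.0856 mm/d
ETc = Kc × ET₀ = 0.59 × 6.0856 = 3.5905 mm/d
Over 15 days: 3.5905 × 15 = 53.858 mm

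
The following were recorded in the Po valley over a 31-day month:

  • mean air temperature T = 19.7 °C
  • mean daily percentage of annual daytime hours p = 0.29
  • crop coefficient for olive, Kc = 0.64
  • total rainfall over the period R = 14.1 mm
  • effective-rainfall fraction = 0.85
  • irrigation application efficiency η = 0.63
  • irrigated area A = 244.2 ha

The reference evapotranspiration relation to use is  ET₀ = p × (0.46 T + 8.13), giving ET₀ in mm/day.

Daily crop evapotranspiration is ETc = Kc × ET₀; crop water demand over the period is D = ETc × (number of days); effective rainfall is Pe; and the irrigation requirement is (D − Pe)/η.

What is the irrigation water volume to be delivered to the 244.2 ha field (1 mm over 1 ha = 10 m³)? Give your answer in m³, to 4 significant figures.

337000 m³

ET₀ = 0.29 × (0.46 × 19.7 + 8.13) = 0.29 × 17.192 = 4.9857 mm/d
ETc = Kc × ET₀ = 0.64 × 4.9857 = 3.1908 mm/d
Crop demand D = ETc × 31 d = 3.1908 × 31 = 98.915 mm
Pe = 0.85 × 14.1 = 11.985 mm
D − Pe = 98.915 − 11.985 = 86.930 mm
Gross irrigation = 86.930 / 0.63 = 137.984 mm
Volume = 137.984 mm × 244.2 ha × 10 = 336956.9 m³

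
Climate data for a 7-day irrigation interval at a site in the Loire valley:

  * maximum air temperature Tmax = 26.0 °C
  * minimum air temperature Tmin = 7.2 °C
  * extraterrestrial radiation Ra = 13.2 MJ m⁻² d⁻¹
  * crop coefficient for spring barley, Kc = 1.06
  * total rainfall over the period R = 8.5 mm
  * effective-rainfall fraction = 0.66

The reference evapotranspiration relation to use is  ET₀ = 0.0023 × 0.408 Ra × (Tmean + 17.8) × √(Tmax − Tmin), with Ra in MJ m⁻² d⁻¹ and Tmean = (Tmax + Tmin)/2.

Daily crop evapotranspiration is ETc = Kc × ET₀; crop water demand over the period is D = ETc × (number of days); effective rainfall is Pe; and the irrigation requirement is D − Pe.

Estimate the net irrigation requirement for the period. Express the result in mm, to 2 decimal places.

8.10 mm

Tmean = (26.0 + 7.2)/2 = 16.60 °C
0.408 Ra = 0.408 × 13.2 = 5.3856 mm/d equivalent
ET₀ = 0.0023 × 5.3856 × (16.60 + 17.8) × √18.8 = 0.0023 × 5.3856 × 34.40 × 4.3359 = 1.8476 mm/d
ETc = Kc × ET₀ = 1.06 × 1.8476 = 1.9585 mm/d
Crop demand D = ETc × 7 d = 1.9585 × 7 = 13.710 mm
Pe = 0.66 × 8.5 = 5.610 mm
D − Pe = 13.710 − 5.610 = 8.100 mm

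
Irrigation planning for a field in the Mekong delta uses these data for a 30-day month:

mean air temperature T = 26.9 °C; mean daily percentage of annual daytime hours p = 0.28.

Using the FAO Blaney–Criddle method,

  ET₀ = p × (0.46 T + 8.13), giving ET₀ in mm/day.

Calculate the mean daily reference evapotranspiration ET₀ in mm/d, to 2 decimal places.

ET₀ = 0.28 × (0.46 × 26.9 + 8.13) = 0.28 × 20.504 = 5.7411 mm/d

5.74 mm/d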